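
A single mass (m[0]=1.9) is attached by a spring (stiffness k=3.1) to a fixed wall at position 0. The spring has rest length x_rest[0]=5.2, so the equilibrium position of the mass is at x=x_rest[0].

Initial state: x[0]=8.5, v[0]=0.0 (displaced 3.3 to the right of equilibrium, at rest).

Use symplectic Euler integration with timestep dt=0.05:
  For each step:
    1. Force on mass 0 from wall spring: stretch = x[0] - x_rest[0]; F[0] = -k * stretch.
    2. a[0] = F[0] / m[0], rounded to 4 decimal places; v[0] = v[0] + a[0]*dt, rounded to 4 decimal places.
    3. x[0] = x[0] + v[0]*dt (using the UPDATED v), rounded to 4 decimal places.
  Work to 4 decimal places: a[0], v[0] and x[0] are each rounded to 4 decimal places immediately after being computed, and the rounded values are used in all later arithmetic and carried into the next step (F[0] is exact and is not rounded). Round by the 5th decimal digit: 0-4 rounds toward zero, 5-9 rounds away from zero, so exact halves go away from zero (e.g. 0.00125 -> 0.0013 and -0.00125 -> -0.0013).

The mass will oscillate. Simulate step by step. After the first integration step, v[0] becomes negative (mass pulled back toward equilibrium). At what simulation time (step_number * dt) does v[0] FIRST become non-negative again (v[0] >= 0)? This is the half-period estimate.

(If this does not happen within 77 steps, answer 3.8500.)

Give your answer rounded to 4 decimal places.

Step 0: x=[8.5000] v=[0.0000]
Step 1: x=[8.4865] v=[-0.2692]
Step 2: x=[8.4596] v=[-0.5373]
Step 3: x=[8.4194] v=[-0.8032]
Step 4: x=[8.3661] v=[-1.0658]
Step 5: x=[8.2999] v=[-1.3241]
Step 6: x=[8.2211] v=[-1.5770]
Step 7: x=[8.1299] v=[-1.8235]
Step 8: x=[8.0268] v=[-2.0625]
Step 9: x=[7.9121] v=[-2.2931]
Step 10: x=[7.7864] v=[-2.5144]
Step 11: x=[7.6501] v=[-2.7254]
Step 12: x=[7.5038] v=[-2.9253]
Step 13: x=[7.3481] v=[-3.1132]
Step 14: x=[7.1837] v=[-3.2884]
Step 15: x=[7.0112] v=[-3.4502]
Step 16: x=[6.8313] v=[-3.5980]
Step 17: x=[6.6447] v=[-3.7311]
Step 18: x=[6.4523] v=[-3.8490]
Step 19: x=[6.2547] v=[-3.9512]
Step 20: x=[6.0528] v=[-4.0372]
Step 21: x=[5.8475] v=[-4.1068]
Step 22: x=[5.6395] v=[-4.1596]
Step 23: x=[5.4297] v=[-4.1955]
Step 24: x=[5.2190] v=[-4.2142]
Step 25: x=[5.0082] v=[-4.2158]
Step 26: x=[4.7982] v=[-4.2002]
Step 27: x=[4.5898] v=[-4.1674]
Step 28: x=[4.3839] v=[-4.1176]
Step 29: x=[4.1814] v=[-4.0510]
Step 30: x=[3.9830] v=[-3.9679]
Step 31: x=[3.7896] v=[-3.8686]
Step 32: x=[3.6019] v=[-3.7535]
Step 33: x=[3.4207] v=[-3.6231]
Step 34: x=[3.2468] v=[-3.4779]
Step 35: x=[3.0809] v=[-3.3186]
Step 36: x=[2.9236] v=[-3.1457]
Step 37: x=[2.7756] v=[-2.9600]
Step 38: x=[2.6375] v=[-2.7622]
Step 39: x=[2.5098] v=[-2.5532]
Step 40: x=[2.3931] v=[-2.3337]
Step 41: x=[2.2879] v=[-2.1047]
Step 42: x=[2.1945] v=[-1.8671]
Step 43: x=[2.1134] v=[-1.6219]
Step 44: x=[2.0449] v=[-1.3701]
Step 45: x=[1.9893] v=[-1.1127]
Step 46: x=[1.9468] v=[-0.8508]
Step 47: x=[1.9175] v=[-0.5854]
Step 48: x=[1.9016] v=[-0.3176]
Step 49: x=[1.8992] v=[-0.0485]
Step 50: x=[1.9102] v=[0.2208]
First v>=0 after going negative at step 50, time=2.5000

Answer: 2.5000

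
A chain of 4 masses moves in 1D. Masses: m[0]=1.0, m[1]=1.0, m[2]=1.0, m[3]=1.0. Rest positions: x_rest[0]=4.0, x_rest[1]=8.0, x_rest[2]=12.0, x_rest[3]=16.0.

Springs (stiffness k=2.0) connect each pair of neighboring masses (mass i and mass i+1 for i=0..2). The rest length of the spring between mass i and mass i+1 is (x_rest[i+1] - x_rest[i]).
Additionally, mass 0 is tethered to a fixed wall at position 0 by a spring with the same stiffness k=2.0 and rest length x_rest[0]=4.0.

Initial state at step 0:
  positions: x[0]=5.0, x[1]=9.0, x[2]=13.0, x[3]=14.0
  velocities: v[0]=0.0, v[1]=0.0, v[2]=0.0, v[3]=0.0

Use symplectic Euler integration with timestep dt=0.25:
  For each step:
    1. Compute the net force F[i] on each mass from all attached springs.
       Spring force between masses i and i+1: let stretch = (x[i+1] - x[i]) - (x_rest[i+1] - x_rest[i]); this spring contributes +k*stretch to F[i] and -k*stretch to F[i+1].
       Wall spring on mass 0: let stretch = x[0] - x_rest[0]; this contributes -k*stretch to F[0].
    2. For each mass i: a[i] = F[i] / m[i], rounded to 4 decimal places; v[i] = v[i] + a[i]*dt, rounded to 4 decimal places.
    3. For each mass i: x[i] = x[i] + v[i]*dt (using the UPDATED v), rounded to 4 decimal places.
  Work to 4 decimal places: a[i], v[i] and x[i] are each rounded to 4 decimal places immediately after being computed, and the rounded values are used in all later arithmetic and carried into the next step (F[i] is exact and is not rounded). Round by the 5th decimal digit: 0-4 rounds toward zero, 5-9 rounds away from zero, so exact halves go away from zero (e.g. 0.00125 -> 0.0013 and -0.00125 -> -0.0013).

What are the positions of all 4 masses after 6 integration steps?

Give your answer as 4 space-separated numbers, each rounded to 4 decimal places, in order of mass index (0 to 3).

Step 0: x=[5.0000 9.0000 13.0000 14.0000] v=[0.0000 0.0000 0.0000 0.0000]
Step 1: x=[4.8750 9.0000 12.6250 14.3750] v=[-0.5000 0.0000 -1.5000 1.5000]
Step 2: x=[4.6563 8.9375 12.0156 15.0313] v=[-0.8750 -0.2500 -2.4375 2.6250]
Step 3: x=[4.3907 8.7246 11.3984 15.8106] v=[-1.0626 -0.8516 -2.4687 3.1172]
Step 4: x=[4.1180 8.3042 10.9985 16.5384] v=[-1.0910 -1.6817 -1.5995 2.9111]
Step 5: x=[3.8538 7.6973 10.9543 17.0737] v=[-1.0569 -2.4277 -0.1767 2.1412]
Step 6: x=[3.5883 7.0171 11.2679 17.3441] v=[-1.0621 -2.7210 1.2545 1.0815]

Answer: 3.5883 7.0171 11.2679 17.3441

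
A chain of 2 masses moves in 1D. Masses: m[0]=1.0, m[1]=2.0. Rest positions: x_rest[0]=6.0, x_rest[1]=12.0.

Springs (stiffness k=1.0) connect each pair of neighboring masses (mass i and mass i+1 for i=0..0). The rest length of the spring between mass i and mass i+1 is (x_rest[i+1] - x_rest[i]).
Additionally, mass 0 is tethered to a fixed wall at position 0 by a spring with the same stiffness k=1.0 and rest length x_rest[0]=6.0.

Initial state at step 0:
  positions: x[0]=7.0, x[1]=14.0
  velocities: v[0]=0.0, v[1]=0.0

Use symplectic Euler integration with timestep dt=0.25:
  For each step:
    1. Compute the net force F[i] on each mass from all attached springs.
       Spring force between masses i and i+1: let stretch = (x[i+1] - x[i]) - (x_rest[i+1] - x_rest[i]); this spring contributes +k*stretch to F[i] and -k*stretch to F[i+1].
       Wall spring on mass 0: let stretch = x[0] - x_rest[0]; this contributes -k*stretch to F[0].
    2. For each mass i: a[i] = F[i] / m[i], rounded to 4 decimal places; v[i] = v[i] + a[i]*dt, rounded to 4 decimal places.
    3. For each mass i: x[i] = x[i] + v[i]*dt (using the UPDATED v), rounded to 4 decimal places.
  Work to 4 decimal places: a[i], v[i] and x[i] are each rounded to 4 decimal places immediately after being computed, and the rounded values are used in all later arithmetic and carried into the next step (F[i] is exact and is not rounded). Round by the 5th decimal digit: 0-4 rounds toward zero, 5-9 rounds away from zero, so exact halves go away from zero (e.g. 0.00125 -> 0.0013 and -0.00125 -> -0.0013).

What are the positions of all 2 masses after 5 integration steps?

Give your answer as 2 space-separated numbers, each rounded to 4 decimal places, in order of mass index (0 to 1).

Step 0: x=[7.0000 14.0000] v=[0.0000 0.0000]
Step 1: x=[7.0000 13.9688] v=[0.0000 -0.1250]
Step 2: x=[6.9981 13.9073] v=[-0.0078 -0.2461]
Step 3: x=[6.9906 13.8174] v=[-0.0300 -0.3598]
Step 4: x=[6.9729 13.7016] v=[-0.0710 -0.4632]
Step 5: x=[6.9399 13.5630] v=[-0.1321 -0.5543]

Answer: 6.9399 13.5630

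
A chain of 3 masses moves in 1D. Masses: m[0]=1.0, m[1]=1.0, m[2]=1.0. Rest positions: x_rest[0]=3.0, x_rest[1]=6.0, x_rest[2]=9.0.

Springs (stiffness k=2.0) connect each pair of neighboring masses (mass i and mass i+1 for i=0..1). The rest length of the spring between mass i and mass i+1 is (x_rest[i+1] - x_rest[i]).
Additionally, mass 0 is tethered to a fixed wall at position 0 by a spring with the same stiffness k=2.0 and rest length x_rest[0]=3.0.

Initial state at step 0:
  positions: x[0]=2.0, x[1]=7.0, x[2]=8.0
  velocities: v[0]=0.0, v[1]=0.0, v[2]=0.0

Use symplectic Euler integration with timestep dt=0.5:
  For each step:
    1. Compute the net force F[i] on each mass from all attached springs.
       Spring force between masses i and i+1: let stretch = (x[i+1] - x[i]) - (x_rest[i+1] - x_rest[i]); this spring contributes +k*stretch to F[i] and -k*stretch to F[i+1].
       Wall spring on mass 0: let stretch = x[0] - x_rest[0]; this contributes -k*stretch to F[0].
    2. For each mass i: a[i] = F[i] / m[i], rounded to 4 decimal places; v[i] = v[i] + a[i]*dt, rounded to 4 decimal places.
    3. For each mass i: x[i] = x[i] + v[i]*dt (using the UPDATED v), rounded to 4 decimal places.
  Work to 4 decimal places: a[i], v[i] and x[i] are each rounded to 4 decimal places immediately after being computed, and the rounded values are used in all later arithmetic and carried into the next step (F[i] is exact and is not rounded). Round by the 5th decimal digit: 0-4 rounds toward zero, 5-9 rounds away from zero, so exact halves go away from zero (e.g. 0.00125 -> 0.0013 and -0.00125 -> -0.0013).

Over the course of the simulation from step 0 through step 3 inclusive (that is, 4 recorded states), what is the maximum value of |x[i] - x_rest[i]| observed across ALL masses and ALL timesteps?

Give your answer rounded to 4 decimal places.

Step 0: x=[2.0000 7.0000 8.0000] v=[0.0000 0.0000 0.0000]
Step 1: x=[3.5000 5.0000 9.0000] v=[3.0000 -4.0000 2.0000]
Step 2: x=[4.0000 4.2500 9.5000] v=[1.0000 -1.5000 1.0000]
Step 3: x=[2.6250 6.0000 8.8750] v=[-2.7500 3.5000 -1.2500]
Max displacement = 1.7500

Answer: 1.7500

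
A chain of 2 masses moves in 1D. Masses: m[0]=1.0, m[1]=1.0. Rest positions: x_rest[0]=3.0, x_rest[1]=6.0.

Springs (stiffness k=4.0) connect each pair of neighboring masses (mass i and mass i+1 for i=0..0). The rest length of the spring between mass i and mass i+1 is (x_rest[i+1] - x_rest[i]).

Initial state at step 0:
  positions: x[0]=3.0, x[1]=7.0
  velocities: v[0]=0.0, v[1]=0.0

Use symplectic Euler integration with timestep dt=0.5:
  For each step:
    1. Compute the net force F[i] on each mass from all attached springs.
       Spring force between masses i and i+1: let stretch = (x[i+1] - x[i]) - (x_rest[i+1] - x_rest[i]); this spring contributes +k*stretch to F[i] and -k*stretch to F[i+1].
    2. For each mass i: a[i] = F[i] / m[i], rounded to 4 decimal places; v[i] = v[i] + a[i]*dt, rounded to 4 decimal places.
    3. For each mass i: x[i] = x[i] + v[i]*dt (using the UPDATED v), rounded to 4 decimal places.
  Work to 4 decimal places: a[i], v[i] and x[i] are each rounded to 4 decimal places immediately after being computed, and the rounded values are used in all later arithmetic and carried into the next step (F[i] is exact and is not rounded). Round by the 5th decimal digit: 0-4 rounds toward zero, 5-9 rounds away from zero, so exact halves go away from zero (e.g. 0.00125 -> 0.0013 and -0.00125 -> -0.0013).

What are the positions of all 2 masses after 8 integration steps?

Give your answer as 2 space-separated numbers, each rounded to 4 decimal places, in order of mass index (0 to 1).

Answer: 3.0000 7.0000

Derivation:
Step 0: x=[3.0000 7.0000] v=[0.0000 0.0000]
Step 1: x=[4.0000 6.0000] v=[2.0000 -2.0000]
Step 2: x=[4.0000 6.0000] v=[0.0000 0.0000]
Step 3: x=[3.0000 7.0000] v=[-2.0000 2.0000]
Step 4: x=[3.0000 7.0000] v=[0.0000 0.0000]
Step 5: x=[4.0000 6.0000] v=[2.0000 -2.0000]
Step 6: x=[4.0000 6.0000] v=[0.0000 0.0000]
Step 7: x=[3.0000 7.0000] v=[-2.0000 2.0000]
Step 8: x=[3.0000 7.0000] v=[0.0000 0.0000]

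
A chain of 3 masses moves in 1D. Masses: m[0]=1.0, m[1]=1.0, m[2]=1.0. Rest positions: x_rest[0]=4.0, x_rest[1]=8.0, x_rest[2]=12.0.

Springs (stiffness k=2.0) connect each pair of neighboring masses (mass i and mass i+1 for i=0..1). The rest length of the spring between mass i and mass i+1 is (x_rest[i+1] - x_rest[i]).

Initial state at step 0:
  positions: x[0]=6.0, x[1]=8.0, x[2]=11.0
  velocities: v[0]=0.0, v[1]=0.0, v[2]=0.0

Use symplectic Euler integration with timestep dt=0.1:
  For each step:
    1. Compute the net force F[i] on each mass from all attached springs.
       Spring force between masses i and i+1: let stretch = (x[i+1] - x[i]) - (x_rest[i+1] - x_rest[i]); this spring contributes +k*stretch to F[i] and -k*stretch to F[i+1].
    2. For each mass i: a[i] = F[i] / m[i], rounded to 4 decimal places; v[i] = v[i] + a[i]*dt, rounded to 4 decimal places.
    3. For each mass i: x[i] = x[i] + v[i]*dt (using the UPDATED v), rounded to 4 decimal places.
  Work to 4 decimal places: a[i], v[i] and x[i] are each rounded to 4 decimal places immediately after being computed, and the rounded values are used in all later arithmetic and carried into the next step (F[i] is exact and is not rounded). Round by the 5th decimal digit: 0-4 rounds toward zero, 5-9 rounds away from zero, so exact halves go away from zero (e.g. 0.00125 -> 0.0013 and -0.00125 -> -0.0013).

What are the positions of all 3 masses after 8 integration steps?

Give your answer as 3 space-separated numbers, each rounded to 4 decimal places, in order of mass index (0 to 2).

Step 0: x=[6.0000 8.0000 11.0000] v=[0.0000 0.0000 0.0000]
Step 1: x=[5.9600 8.0200 11.0200] v=[-0.4000 0.2000 0.2000]
Step 2: x=[5.8812 8.0588 11.0600] v=[-0.7880 0.3880 0.4000]
Step 3: x=[5.7660 8.1141 11.1200] v=[-1.1525 0.5527 0.5998]
Step 4: x=[5.6177 8.1825 11.1999] v=[-1.4829 0.6843 0.7986]
Step 5: x=[5.4407 8.2600 11.2994] v=[-1.7699 0.7748 0.9951]
Step 6: x=[5.2401 8.3419 11.4181] v=[-2.0060 0.8188 1.1872]
Step 7: x=[5.0215 8.4233 11.5553] v=[-2.1856 0.8137 1.3720]
Step 8: x=[4.7910 8.4993 11.7099] v=[-2.3052 0.7597 1.5456]

Answer: 4.7910 8.4993 11.7099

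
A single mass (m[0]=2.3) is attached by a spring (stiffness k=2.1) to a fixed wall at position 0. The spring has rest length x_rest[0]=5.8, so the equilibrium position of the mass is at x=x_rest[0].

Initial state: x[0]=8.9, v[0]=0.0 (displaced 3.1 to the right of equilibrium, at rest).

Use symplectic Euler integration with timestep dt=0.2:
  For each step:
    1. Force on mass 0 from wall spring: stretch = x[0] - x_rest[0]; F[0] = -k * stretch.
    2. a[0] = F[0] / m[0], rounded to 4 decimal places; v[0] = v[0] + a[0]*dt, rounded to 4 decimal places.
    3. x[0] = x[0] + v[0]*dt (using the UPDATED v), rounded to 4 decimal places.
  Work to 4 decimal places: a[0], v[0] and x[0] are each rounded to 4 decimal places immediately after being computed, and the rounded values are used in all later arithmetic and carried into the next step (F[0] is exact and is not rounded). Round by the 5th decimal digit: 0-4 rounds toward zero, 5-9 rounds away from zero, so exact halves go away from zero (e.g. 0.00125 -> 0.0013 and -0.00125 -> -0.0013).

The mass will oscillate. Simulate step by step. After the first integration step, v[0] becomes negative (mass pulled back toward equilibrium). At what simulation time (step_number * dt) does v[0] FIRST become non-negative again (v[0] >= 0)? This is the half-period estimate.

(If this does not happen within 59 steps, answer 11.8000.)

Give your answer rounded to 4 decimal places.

Step 0: x=[8.9000] v=[0.0000]
Step 1: x=[8.7868] v=[-0.5661]
Step 2: x=[8.5645] v=[-1.1115]
Step 3: x=[8.2412] v=[-1.6163]
Step 4: x=[7.8288] v=[-2.0621]
Step 5: x=[7.3423] v=[-2.4326]
Step 6: x=[6.7995] v=[-2.7142]
Step 7: x=[6.2202] v=[-2.8967]
Step 8: x=[5.6255] v=[-2.9734]
Step 9: x=[5.0372] v=[-2.9415]
Step 10: x=[4.4768] v=[-2.8022]
Step 11: x=[3.9647] v=[-2.5606]
Step 12: x=[3.5196] v=[-2.2255]
Step 13: x=[3.1578] v=[-1.8091]
Step 14: x=[2.8925] v=[-1.3266]
Step 15: x=[2.7334] v=[-0.7957]
Step 16: x=[2.6863] v=[-0.2357]
Step 17: x=[2.7529] v=[0.3329]
First v>=0 after going negative at step 17, time=3.4000

Answer: 3.4000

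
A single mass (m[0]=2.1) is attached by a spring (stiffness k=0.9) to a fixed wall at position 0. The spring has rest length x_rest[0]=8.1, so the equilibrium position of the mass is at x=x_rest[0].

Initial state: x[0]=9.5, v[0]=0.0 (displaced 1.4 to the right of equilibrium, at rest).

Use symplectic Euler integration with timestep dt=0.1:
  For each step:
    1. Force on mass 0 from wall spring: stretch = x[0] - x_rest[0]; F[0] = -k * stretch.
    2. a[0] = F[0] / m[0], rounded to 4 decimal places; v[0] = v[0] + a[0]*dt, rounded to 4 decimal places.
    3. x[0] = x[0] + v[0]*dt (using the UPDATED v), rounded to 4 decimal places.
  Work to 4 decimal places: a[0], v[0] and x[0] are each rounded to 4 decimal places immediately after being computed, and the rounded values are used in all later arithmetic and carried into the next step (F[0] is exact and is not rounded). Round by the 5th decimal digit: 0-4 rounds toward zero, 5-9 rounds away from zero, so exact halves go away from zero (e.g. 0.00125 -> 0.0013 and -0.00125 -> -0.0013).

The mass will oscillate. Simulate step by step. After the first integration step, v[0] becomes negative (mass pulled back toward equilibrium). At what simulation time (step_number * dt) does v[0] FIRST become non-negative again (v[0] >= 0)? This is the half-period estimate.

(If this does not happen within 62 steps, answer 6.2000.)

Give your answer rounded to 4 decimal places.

Step 0: x=[9.5000] v=[0.0000]
Step 1: x=[9.4940] v=[-0.0600]
Step 2: x=[9.4820] v=[-0.1197]
Step 3: x=[9.4641] v=[-0.1789]
Step 4: x=[9.4404] v=[-0.2374]
Step 5: x=[9.4109] v=[-0.2949]
Step 6: x=[9.3758] v=[-0.3511]
Step 7: x=[9.3352] v=[-0.4058]
Step 8: x=[9.2893] v=[-0.4587]
Step 9: x=[9.2383] v=[-0.5097]
Step 10: x=[9.1825] v=[-0.5585]
Step 11: x=[9.1220] v=[-0.6049]
Step 12: x=[9.0571] v=[-0.6487]
Step 13: x=[8.9881] v=[-0.6897]
Step 14: x=[8.9153] v=[-0.7278]
Step 15: x=[8.8390] v=[-0.7627]
Step 16: x=[8.7596] v=[-0.7944]
Step 17: x=[8.6773] v=[-0.8227]
Step 18: x=[8.5926] v=[-0.8474]
Step 19: x=[8.5058] v=[-0.8685]
Step 20: x=[8.4172] v=[-0.8859]
Step 21: x=[8.3273] v=[-0.8995]
Step 22: x=[8.2364] v=[-0.9092]
Step 23: x=[8.1449] v=[-0.9151]
Step 24: x=[8.0532] v=[-0.9170]
Step 25: x=[7.9617] v=[-0.9150]
Step 26: x=[7.8708] v=[-0.9091]
Step 27: x=[7.7809] v=[-0.8993]
Step 28: x=[7.6923] v=[-0.8856]
Step 29: x=[7.6055] v=[-0.8681]
Step 30: x=[7.5208] v=[-0.8469]
Step 31: x=[7.4386] v=[-0.8221]
Step 32: x=[7.3592] v=[-0.7938]
Step 33: x=[7.2830] v=[-0.7621]
Step 34: x=[7.2103] v=[-0.7271]
Step 35: x=[7.1414] v=[-0.6890]
Step 36: x=[7.0766] v=[-0.6479]
Step 37: x=[7.0162] v=[-0.6040]
Step 38: x=[6.9604] v=[-0.5576]
Step 39: x=[6.9095] v=[-0.5088]
Step 40: x=[6.8637] v=[-0.4578]
Step 41: x=[6.8232] v=[-0.4048]
Step 42: x=[6.7882] v=[-0.3501]
Step 43: x=[6.7588] v=[-0.2939]
Step 44: x=[6.7352] v=[-0.2364]
Step 45: x=[6.7174] v=[-0.1779]
Step 46: x=[6.7055] v=[-0.1187]
Step 47: x=[6.6996] v=[-0.0589]
Step 48: x=[6.6997] v=[0.0011]
First v>=0 after going negative at step 48, time=4.8000

Answer: 4.8000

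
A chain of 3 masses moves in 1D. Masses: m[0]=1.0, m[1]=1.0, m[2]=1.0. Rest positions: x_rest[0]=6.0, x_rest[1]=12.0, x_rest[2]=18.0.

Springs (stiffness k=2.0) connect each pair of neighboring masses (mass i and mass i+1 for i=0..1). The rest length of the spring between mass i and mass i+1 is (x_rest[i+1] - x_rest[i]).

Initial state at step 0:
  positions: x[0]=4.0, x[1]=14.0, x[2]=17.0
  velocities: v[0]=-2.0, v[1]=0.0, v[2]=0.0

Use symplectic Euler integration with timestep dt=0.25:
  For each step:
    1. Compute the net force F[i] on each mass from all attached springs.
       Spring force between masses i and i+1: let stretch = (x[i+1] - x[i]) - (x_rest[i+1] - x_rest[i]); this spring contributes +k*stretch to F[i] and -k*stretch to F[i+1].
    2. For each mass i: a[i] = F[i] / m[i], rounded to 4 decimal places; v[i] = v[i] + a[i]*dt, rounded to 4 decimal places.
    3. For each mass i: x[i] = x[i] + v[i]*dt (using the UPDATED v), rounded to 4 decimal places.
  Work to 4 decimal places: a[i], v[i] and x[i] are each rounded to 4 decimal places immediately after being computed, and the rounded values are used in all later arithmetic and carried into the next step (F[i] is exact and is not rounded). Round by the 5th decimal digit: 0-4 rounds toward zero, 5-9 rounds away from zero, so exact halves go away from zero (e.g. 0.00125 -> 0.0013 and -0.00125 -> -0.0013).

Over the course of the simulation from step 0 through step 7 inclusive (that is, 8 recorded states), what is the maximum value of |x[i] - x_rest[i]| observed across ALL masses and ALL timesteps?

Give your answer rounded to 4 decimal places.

Step 0: x=[4.0000 14.0000 17.0000] v=[-2.0000 0.0000 0.0000]
Step 1: x=[4.0000 13.1250 17.3750] v=[0.0000 -3.5000 1.5000]
Step 2: x=[4.3906 11.6406 17.9688] v=[1.5625 -5.9375 2.3750]
Step 3: x=[4.9375 10.0410 18.5215] v=[2.1875 -6.3984 2.2109]
Step 4: x=[5.3723 8.8635 18.7642] v=[1.7393 -4.7099 0.9707]
Step 5: x=[5.4935 8.4872 18.5193] v=[0.4849 -1.5052 -0.9797]
Step 6: x=[5.2389 8.9907 17.7704] v=[-1.0183 2.0140 -2.9958]
Step 7: x=[4.7033 10.1227 16.6740] v=[-2.1424 4.5280 -4.3857]
Max displacement = 3.5128

Answer: 3.5128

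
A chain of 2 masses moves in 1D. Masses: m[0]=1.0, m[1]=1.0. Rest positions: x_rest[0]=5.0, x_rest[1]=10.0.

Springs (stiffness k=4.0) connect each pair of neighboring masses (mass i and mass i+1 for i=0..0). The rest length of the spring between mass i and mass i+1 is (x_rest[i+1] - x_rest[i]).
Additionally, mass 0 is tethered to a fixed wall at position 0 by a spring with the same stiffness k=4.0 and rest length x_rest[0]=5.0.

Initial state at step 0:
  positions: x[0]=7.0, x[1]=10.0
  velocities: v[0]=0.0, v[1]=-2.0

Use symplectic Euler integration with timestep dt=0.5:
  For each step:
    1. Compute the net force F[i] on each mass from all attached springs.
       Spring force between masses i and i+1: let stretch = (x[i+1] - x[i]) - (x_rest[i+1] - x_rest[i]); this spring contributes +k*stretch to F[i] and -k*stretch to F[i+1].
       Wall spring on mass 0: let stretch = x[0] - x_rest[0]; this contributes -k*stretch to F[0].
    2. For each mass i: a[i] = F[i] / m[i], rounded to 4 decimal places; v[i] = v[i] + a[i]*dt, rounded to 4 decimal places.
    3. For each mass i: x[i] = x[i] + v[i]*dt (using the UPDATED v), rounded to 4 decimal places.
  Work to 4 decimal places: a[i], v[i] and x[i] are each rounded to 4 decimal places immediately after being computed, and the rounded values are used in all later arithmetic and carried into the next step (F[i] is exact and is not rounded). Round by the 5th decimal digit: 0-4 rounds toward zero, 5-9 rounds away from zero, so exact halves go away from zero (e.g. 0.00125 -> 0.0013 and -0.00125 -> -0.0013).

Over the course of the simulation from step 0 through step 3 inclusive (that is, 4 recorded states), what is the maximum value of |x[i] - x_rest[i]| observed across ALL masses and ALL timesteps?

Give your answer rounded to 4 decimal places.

Answer: 3.0000

Derivation:
Step 0: x=[7.0000 10.0000] v=[0.0000 -2.0000]
Step 1: x=[3.0000 11.0000] v=[-8.0000 2.0000]
Step 2: x=[4.0000 9.0000] v=[2.0000 -4.0000]
Step 3: x=[6.0000 7.0000] v=[4.0000 -4.0000]
Max displacement = 3.0000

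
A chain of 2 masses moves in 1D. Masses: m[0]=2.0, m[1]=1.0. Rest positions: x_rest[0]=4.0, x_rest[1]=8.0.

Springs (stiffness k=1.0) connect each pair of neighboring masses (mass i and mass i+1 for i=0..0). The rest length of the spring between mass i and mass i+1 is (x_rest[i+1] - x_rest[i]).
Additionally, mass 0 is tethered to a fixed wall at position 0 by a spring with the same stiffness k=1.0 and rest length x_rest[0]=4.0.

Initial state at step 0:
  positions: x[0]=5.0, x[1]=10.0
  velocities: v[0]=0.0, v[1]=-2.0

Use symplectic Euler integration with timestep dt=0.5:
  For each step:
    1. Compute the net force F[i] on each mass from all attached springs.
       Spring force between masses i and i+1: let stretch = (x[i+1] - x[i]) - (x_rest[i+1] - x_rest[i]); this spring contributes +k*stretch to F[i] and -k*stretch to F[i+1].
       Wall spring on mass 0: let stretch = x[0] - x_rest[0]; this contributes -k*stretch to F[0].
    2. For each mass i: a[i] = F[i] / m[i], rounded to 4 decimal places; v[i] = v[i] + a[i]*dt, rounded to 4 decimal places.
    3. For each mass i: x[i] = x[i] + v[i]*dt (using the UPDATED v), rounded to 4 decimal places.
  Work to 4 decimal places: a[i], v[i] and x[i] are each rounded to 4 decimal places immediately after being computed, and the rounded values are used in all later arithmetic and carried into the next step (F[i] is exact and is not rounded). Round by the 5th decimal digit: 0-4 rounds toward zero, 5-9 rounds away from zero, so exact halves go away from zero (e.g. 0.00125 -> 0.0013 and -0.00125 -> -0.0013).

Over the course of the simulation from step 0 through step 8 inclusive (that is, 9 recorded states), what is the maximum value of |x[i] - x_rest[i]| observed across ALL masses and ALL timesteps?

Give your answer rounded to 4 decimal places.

Step 0: x=[5.0000 10.0000] v=[0.0000 -2.0000]
Step 1: x=[5.0000 8.7500] v=[0.0000 -2.5000]
Step 2: x=[4.8438 7.5625] v=[-0.3125 -2.3750]
Step 3: x=[4.4219 6.6953] v=[-0.8438 -1.7344]
Step 4: x=[3.7314 6.2598] v=[-1.3810 -0.8711]
Step 5: x=[2.8905 6.1922] v=[-1.6818 -0.1353]
Step 6: x=[2.1010 6.2992] v=[-1.5790 0.2139]
Step 7: x=[1.5737 6.3566] v=[-1.0547 0.1148]
Step 8: x=[1.4475 6.2183] v=[-0.2524 -0.2767]
Max displacement = 2.5525

Answer: 2.5525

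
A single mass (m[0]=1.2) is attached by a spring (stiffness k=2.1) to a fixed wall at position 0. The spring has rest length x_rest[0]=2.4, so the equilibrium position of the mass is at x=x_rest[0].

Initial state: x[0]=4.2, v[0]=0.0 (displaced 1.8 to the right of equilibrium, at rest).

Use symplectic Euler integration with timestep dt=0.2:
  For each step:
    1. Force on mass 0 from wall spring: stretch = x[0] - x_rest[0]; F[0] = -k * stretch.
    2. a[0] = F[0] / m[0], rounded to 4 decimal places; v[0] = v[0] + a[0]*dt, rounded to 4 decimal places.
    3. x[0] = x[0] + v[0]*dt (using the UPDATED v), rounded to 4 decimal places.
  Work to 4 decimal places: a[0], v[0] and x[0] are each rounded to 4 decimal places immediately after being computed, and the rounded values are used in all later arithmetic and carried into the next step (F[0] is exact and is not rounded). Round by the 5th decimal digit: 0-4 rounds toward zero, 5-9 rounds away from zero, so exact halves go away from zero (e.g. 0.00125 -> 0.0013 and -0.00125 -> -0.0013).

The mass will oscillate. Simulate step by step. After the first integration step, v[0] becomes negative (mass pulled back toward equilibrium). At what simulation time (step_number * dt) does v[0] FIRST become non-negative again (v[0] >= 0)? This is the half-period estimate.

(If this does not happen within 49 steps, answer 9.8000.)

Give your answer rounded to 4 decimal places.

Step 0: x=[4.2000] v=[0.0000]
Step 1: x=[4.0740] v=[-0.6300]
Step 2: x=[3.8308] v=[-1.2159]
Step 3: x=[3.4875] v=[-1.7167]
Step 4: x=[3.0680] v=[-2.0973]
Step 5: x=[2.6018] v=[-2.3311]
Step 6: x=[2.1215] v=[-2.4017]
Step 7: x=[1.6607] v=[-2.3042]
Step 8: x=[1.2516] v=[-2.0454]
Step 9: x=[0.9229] v=[-1.6435]
Step 10: x=[0.6976] v=[-1.1265]
Step 11: x=[0.5915] v=[-0.5307]
Step 12: x=[0.6120] v=[0.1023]
First v>=0 after going negative at step 12, time=2.4000

Answer: 2.4000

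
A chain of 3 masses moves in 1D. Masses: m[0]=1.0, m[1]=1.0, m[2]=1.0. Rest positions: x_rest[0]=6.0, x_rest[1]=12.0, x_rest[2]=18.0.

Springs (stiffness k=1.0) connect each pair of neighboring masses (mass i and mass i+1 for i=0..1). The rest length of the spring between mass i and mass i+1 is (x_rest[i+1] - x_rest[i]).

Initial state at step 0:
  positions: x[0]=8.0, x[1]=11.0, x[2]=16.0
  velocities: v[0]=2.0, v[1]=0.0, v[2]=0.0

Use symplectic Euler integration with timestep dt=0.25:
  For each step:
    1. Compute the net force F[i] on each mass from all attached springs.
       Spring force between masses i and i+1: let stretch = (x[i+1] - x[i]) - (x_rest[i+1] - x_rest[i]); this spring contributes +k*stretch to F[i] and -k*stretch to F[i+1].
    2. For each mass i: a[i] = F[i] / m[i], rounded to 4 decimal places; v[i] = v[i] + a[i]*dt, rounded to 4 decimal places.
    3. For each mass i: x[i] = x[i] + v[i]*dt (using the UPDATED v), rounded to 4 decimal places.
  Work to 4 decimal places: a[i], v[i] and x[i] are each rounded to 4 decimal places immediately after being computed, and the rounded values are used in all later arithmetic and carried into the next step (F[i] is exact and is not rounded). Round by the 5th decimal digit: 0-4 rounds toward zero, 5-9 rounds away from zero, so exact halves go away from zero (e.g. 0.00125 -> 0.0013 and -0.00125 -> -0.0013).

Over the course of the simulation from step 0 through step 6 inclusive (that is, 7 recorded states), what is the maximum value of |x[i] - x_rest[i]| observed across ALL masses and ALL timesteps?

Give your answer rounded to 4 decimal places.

Answer: 2.4258

Derivation:
Step 0: x=[8.0000 11.0000 16.0000] v=[2.0000 0.0000 0.0000]
Step 1: x=[8.3125 11.1250 16.0625] v=[1.2500 0.5000 0.2500]
Step 2: x=[8.4258 11.3828 16.1914] v=[0.4531 1.0313 0.5156]
Step 3: x=[8.3489 11.7564 16.3948] v=[-0.3077 1.4942 0.8135]
Step 4: x=[8.1100 12.2069 16.6833] v=[-0.9558 1.8019 1.1539]
Step 5: x=[7.7521 12.6811 17.0670] v=[-1.4316 1.8968 1.5348]
Step 6: x=[7.3273 13.1214 17.5516] v=[-1.6994 1.7610 1.9383]
Max displacement = 2.4258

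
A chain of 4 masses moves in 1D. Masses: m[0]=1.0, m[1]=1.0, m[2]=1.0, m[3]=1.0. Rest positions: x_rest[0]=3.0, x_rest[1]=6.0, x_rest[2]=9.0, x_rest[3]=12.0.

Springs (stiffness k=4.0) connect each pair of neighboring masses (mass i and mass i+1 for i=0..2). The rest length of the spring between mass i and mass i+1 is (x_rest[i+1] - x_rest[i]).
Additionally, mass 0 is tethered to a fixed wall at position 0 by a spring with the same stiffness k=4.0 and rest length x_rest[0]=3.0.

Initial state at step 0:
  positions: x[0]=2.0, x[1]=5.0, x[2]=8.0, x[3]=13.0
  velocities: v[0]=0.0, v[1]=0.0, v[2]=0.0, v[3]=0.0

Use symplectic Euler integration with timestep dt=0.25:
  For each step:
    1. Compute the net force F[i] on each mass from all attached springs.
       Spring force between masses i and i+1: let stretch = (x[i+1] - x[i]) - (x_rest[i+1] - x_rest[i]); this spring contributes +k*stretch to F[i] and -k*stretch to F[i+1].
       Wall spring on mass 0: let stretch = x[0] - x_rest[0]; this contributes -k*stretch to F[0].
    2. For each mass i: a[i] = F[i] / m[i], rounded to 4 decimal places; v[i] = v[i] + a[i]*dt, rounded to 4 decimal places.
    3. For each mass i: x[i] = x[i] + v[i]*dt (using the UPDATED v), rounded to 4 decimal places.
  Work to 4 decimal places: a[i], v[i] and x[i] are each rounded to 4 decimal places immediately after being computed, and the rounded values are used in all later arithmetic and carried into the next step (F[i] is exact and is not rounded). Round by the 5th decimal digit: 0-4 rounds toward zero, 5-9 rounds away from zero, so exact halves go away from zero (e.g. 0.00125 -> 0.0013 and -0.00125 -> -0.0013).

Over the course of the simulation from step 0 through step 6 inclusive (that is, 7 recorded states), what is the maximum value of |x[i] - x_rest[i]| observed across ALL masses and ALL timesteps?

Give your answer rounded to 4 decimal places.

Step 0: x=[2.0000 5.0000 8.0000 13.0000] v=[0.0000 0.0000 0.0000 0.0000]
Step 1: x=[2.2500 5.0000 8.5000 12.5000] v=[1.0000 0.0000 2.0000 -2.0000]
Step 2: x=[2.6250 5.1875 9.1250 11.7500] v=[1.5000 0.7500 2.5000 -3.0000]
Step 3: x=[2.9844 5.7188 9.4219 11.0938] v=[1.4375 2.1250 1.1875 -2.6250]
Step 4: x=[3.2813 6.4922 9.2110 10.7696] v=[1.1875 3.0937 -0.8437 -1.2969]
Step 5: x=[3.5606 7.1426 8.7100 10.8057] v=[1.1171 2.6016 -2.0039 0.1445]
Step 6: x=[3.8452 7.2894 8.3411 11.0679] v=[1.1385 0.5870 -1.4756 1.0488]
Max displacement = 1.2894

Answer: 1.2894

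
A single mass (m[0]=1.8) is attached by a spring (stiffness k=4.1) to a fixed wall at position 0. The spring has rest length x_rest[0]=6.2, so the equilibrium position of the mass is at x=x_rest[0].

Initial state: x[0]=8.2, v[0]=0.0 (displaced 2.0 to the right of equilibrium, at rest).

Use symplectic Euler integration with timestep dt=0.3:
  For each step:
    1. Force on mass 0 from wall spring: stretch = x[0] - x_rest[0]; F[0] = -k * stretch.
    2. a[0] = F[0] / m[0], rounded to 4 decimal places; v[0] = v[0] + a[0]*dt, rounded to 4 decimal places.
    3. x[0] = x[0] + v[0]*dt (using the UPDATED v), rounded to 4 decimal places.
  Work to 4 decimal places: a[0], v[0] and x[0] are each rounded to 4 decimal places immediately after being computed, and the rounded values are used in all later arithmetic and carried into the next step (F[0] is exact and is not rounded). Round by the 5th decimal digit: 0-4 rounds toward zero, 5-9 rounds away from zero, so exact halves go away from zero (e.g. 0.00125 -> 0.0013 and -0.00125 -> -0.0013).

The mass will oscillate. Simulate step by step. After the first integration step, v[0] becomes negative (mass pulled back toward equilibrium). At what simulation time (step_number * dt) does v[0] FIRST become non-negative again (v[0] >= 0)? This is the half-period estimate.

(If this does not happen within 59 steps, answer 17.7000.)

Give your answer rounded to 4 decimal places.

Answer: 2.1000

Derivation:
Step 0: x=[8.2000] v=[0.0000]
Step 1: x=[7.7900] v=[-1.3667]
Step 2: x=[7.0540] v=[-2.4532]
Step 3: x=[6.1430] v=[-3.0368]
Step 4: x=[5.2436] v=[-2.9979]
Step 5: x=[4.5403] v=[-2.3444]
Step 6: x=[4.1772] v=[-1.2103]
Step 7: x=[4.2288] v=[0.1720]
First v>=0 after going negative at step 7, time=2.1000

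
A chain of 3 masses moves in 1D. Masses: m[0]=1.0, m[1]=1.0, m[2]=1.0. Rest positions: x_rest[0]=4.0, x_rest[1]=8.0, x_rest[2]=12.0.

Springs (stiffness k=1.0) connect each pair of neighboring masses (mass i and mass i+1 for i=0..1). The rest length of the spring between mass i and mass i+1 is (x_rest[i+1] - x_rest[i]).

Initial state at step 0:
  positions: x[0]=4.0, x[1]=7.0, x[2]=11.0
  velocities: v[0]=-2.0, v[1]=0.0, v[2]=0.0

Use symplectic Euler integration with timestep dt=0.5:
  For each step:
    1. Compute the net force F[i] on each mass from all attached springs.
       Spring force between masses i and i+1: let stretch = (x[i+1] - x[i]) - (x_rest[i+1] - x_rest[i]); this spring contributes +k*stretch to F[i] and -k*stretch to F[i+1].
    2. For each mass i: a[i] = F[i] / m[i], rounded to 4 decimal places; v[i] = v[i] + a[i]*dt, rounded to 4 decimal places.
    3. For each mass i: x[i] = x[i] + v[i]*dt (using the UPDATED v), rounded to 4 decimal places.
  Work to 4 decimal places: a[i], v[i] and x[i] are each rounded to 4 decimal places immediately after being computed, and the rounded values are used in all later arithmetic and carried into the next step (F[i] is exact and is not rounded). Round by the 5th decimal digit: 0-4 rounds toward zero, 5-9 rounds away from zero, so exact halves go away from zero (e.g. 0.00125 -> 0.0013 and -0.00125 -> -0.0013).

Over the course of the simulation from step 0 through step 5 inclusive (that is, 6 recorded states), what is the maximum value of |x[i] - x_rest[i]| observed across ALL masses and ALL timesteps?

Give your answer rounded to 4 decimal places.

Step 0: x=[4.0000 7.0000 11.0000] v=[-2.0000 0.0000 0.0000]
Step 1: x=[2.7500 7.2500 11.0000] v=[-2.5000 0.5000 0.0000]
Step 2: x=[1.6250 7.3125 11.0625] v=[-2.2500 0.1250 0.1250]
Step 3: x=[0.9219 6.8906 11.1875] v=[-1.4063 -0.8438 0.2500]
Step 4: x=[0.7109 6.0508 11.2383] v=[-0.4220 -1.6797 0.1016]
Step 5: x=[0.8349 5.1729 10.9922] v=[0.2480 -1.7559 -0.4922]
Max displacement = 3.2891

Answer: 3.2891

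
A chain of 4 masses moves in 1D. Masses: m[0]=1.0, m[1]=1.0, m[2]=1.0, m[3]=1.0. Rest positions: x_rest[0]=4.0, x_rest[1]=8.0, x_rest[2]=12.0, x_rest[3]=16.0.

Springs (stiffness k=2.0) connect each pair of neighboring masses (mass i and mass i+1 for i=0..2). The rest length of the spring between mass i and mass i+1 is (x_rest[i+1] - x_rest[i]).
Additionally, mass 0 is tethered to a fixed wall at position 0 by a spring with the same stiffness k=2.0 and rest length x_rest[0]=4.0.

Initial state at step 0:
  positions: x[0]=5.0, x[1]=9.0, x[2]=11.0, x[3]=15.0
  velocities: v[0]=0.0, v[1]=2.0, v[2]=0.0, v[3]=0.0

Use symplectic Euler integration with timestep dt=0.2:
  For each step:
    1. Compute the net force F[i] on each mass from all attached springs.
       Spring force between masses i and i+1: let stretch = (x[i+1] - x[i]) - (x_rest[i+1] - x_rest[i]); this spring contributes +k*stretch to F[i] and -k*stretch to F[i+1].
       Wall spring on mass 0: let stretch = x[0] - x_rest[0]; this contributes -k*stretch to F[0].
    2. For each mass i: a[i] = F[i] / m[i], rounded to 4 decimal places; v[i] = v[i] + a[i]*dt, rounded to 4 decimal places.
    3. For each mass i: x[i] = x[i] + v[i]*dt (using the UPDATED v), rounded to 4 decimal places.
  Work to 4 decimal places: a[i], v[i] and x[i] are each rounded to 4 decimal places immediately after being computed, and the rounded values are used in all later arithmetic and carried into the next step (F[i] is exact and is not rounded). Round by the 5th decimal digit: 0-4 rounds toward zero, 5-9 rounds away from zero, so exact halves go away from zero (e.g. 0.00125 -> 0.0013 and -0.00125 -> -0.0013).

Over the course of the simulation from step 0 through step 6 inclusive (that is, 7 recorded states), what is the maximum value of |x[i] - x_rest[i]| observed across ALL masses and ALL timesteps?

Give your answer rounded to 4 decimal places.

Answer: 1.2880

Derivation:
Step 0: x=[5.0000 9.0000 11.0000 15.0000] v=[0.0000 2.0000 0.0000 0.0000]
Step 1: x=[4.9200 9.2400 11.1600 15.0000] v=[-0.4000 1.2000 0.8000 0.0000]
Step 2: x=[4.7920 9.2880 11.4736 15.0128] v=[-0.6400 0.2400 1.5680 0.0640]
Step 3: x=[4.6403 9.1512 11.8955 15.0625] v=[-0.7584 -0.6842 2.1094 0.2483]
Step 4: x=[4.4783 8.8730 12.3512 15.1788] v=[-0.8102 -1.3908 2.2785 0.5815]
Step 5: x=[4.3096 8.5215 12.7549 15.3889] v=[-0.8436 -1.7574 2.0183 1.0505]
Step 6: x=[4.1331 8.1717 13.0306 15.7083] v=[-0.8827 -1.7488 1.3785 1.5969]
Max displacement = 1.2880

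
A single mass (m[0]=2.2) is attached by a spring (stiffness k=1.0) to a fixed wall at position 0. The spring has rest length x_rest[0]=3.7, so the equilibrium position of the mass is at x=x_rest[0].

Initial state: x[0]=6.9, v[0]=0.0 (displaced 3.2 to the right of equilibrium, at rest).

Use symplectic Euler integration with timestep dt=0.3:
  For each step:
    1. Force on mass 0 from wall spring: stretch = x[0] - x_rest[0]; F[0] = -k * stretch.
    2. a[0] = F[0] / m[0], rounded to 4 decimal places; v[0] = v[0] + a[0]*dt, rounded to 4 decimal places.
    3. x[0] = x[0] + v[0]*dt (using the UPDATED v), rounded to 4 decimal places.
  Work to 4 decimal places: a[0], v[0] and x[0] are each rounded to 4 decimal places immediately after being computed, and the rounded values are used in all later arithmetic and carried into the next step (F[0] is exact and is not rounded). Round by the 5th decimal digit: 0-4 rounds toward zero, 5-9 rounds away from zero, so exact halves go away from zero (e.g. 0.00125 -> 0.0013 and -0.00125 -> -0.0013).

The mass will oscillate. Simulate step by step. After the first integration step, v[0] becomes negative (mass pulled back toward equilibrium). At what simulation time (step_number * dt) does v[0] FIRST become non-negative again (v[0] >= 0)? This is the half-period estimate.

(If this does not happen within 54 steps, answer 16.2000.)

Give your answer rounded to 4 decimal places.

Answer: 4.8000

Derivation:
Step 0: x=[6.9000] v=[0.0000]
Step 1: x=[6.7691] v=[-0.4364]
Step 2: x=[6.5126] v=[-0.8549]
Step 3: x=[6.1411] v=[-1.2385]
Step 4: x=[5.6697] v=[-1.5714]
Step 5: x=[5.1177] v=[-1.8400]
Step 6: x=[4.5077] v=[-2.0333]
Step 7: x=[3.8647] v=[-2.1434]
Step 8: x=[3.2149] v=[-2.1659]
Step 9: x=[2.5850] v=[-2.0998]
Step 10: x=[2.0007] v=[-1.9478]
Step 11: x=[1.4859] v=[-1.7161]
Step 12: x=[1.0616] v=[-1.4142]
Step 13: x=[0.7453] v=[-1.0544]
Step 14: x=[0.5499] v=[-0.6515]
Step 15: x=[0.4833] v=[-0.2219]
Step 16: x=[0.5483] v=[0.2167]
First v>=0 after going negative at step 16, time=4.8000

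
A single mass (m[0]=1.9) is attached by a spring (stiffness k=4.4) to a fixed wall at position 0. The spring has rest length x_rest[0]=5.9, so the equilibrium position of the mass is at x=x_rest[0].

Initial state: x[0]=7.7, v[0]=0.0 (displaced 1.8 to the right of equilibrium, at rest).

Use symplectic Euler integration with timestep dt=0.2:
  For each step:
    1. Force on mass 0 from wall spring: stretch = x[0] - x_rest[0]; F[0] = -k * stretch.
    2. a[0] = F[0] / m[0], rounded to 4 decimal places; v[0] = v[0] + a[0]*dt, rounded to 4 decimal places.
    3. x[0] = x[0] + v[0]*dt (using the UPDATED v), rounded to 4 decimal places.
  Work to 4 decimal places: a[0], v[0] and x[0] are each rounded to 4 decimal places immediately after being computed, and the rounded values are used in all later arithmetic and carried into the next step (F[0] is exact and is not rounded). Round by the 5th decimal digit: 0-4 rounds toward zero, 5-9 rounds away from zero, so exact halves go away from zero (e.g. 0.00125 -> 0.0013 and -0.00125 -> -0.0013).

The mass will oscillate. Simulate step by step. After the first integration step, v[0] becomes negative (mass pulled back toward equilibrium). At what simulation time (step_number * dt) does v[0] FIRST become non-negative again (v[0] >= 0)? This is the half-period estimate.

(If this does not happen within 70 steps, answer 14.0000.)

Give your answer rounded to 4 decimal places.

Step 0: x=[7.7000] v=[0.0000]
Step 1: x=[7.5333] v=[-0.8337]
Step 2: x=[7.2153] v=[-1.5902]
Step 3: x=[6.7754] v=[-2.1994]
Step 4: x=[6.2544] v=[-2.6048]
Step 5: x=[5.7006] v=[-2.7689]
Step 6: x=[5.1653] v=[-2.6765]
Step 7: x=[4.6981] v=[-2.3362]
Step 8: x=[4.3422] v=[-1.7795]
Step 9: x=[4.1306] v=[-1.0580]
Step 10: x=[4.0829] v=[-0.2385]
Step 11: x=[4.2035] v=[0.6031]
First v>=0 after going negative at step 11, time=2.2000

Answer: 2.2000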